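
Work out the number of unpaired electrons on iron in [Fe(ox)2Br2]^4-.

Ligand charges: each oxalate is −2; each bromide is −1. With an overall charge of −4 the iron centre must be in the +2 oxidation state.
Iron is a group-8 element; Fe(II) is therefore d⁶.
Counting donor atoms: 2×oxalate (bidentate) → 4 donors; 2×bromide (monodentate) → 2 donors. Coordination number = 6.
The spin state decides the count: Bromide and oxalate are weak-field ligands for a first-row metal, so the complex is high-spin.
An octahedral high-spin d⁶ ion is t₂g⁴e_g², giving 4 unpaired electrons.

4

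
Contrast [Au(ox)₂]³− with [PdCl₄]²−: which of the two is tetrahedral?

[Au(ox)₂]³−

For [Au(ox)₂]³−: Each oxalate is −2; balancing the −3 overall charge requires Au(I). Group 11 minus oxidation state 1 gives a d¹⁰ configuration. A d¹⁰ ion has no crystal-field stabilisation preference between square planar and tetrahedral, so four ligands adopt the sterically favoured tetrahedral geometry. → tetrahedral.
For [PdCl₄]²−: Ligand charges: each chloride is −1. With an overall charge of −2 the palladium centre must be in the +2 oxidation state. Palladium is a group-10 element; Pd(II) is therefore d⁸. A 4d d⁸ ion has a large crystal-field splitting; square planar leaves the high-energy d_{x²−y²} orbital empty and maximises CFSE. → square planar.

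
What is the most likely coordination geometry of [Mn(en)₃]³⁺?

octahedral

Summing ligand charges against the +3 overall charge gives an oxidation state of +3 for manganese.
Mn sits in group 7, so the d-electron count is 7 − 3 = 4.
Counting donor atoms: 3×ethylenediamine (bidentate) → 6 donors. Coordination number = 6.
Six donors around a single metal centre give an octahedral coordination sphere.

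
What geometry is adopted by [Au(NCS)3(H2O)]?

Each isothiocyanate is −1; water is neutral; balancing the 0 overall charge requires Au(III).
Au sits in group 11, so the d-electron count is 11 − 3 = 8.
With 4 monodentate ligands the coordination number is 4.
A 5d d⁸ ion has a large crystal-field splitting; square planar leaves the high-energy d_{x²−y²} orbital empty and maximises CFSE.

square planar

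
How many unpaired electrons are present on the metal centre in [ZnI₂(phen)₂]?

Summing ligand charges against the 0 overall charge gives an oxidation state of +2 for zinc.
Zinc is a group-12 element; Zn(II) is therefore d¹⁰.
Counting donor atoms: 2×iodide (monodentate) → 2 donors; 2×1,10-phenanthroline (bidentate) → 4 donors. Coordination number = 6.
In an octahedral field the d¹⁰ configuration is t₂g⁶e_g⁴, giving 0 unpaired electrons.

0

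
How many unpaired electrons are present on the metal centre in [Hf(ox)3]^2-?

Ligand charges: each oxalate is −2. With an overall charge of −2 the hafnium centre must be in the +4 oxidation state.
Hafnium is a group-4 element; Hf(IV) is therefore d⁰.
Counting donor atoms: 3×oxalate (bidentate) → 6 donors. Coordination number = 6.
In an octahedral field the d⁰ configuration is t₂g⁰e_g⁰, giving 0 unpaired electrons.

0 unpaired electrons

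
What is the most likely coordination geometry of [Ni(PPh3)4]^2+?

square planar

Triphenylphosphine is neutral; balancing the +2 overall charge requires Ni(II).
Nickel is a group-10 element; Ni(II) is therefore d⁸.
With 4 monodentate ligands the coordination number is 4.
Triphenylphosphine is a strong-field ligand (high in the spectrochemical series).
A 3d d⁸ ion with strong-field ligands gains enough CFSE to favour square planar over tetrahedral.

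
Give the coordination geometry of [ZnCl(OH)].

linear

Summing ligand charges against the 0 overall charge gives an oxidation state of +2 for zinc.
Group 12 minus oxidation state 2 gives a d¹⁰ configuration.
With 2 monodentate ligands the coordination number is 2.
A d¹⁰ ion with only two ligands adopts a linear arrangement (sp hybridisation; no CFSE preference).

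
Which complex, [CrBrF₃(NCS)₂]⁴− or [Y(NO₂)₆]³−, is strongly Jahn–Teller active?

[CrBrF₃(NCS)₂]⁴−

[CrBrF₃(NCS)₂]⁴−: Ligand charges: each bromide is −1; each fluoride is −1; each isothiocyanate is −1. With an overall charge of −4 the chromium centre must be in the +2 oxidation state. Group 6 minus oxidation state 2 gives a d⁴ configuration. Bromide, fluoride, and isothiocyanate are weak-field ligands for a first-row metal, so the complex is high-spin. The t₂g³e_g¹ (high-spin) configuration has an unevenly filled e_g set; the Jahn–Teller theorem predicts a tetragonal distortion (typically axial elongation) to lift the degeneracy.
[Y(NO₂)₆]³−: Summing ligand charges against the −3 overall charge gives an oxidation state of +3 for yttrium. Y sits in group 3, so the d-electron count is 3 − 3 = 0. The d⁰ configuration leaves the e_g set evenly filled (or empty) — no strong Jahn–Teller driving force.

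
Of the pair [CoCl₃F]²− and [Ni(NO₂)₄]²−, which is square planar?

[Ni(NO₂)₄]²−

For [CoCl₃F]²−: Ligand charges: each chloride is −1; each fluoride is −1. With an overall charge of −2 the cobalt centre must be in the +2 oxidation state. Cobalt is a group-9 element; Co(II) is therefore d⁷. For a high-spin 3d d⁷ ion with weak-field ligands the small Δₜ gives little square-planar CFSE advantage, so four ligands adopt the sterically favoured tetrahedral geometry. → tetrahedral.
For [Ni(NO₂)₄]²−: Each nitro (N-bound nitrite) is −1; balancing the −2 overall charge requires Ni(II). Group 10 minus oxidation state 2 gives a d⁸ configuration. Nitro (N-bound nitrite) is a strong-field ligand (high in the spectrochemical series). A 3d d⁸ ion with strong-field ligands gains enough CFSE to favour square planar over tetrahedral. → square planar.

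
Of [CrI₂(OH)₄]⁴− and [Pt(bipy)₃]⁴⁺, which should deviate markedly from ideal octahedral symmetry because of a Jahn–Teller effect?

[CrI₂(OH)₄]⁴−: Summing ligand charges against the −4 overall charge gives an oxidation state of +2 for chromium. Chromium is a group-6 element; Cr(II) is therefore d⁴. Hydroxide and iodide are weak-field ligands for a first-row metal, so the complex is high-spin. The t₂g³e_g¹ (high-spin) configuration has an unevenly filled e_g set; the Jahn–Teller theorem predicts a tetragonal distortion (typically axial elongation) to lift the degeneracy.
[Pt(bipy)₃]⁴⁺: Ligand charges: 2,2′-bipyridine is neutral. With an overall charge of +4 the platinum centre must be in the +4 oxidation state. Group 10 minus oxidation state 4 gives a d⁶ configuration. A 5d ion has a large Δₒ and is invariably low-spin. The d⁶ configuration leaves the e_g set evenly filled (or empty) — no strong Jahn–Teller driving force.

[CrI₂(OH)₄]⁴−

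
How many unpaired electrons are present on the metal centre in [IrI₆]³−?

0

Summing ligand charges against the −3 overall charge gives an oxidation state of +3 for iridium.
Iridium is a group-9 element; Ir(III) is therefore d⁶.
The spin state decides the count: a 5d ion has a large Δₒ and is invariably low-spin.
An octahedral low-spin d⁶ ion is t₂g⁶e_g⁰, giving 0 unpaired electrons.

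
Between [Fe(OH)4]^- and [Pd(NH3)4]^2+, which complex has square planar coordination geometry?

For [Fe(OH)4]^-: Each hydroxide is −1; balancing the −1 overall charge requires Fe(III). Fe sits in group 8, so the d-electron count is 8 − 3 = 5. A high-spin d⁵ ion has zero CFSE in either geometry, so four ligands adopt the sterically favoured tetrahedral geometry. → tetrahedral.
For [Pd(NH3)4]^2+: Summing ligand charges against the +2 overall charge gives an oxidation state of +2 for palladium. Palladium is a group-10 element; Pd(II) is therefore d⁸. A 4d d⁸ ion has a large crystal-field splitting; square planar leaves the high-energy d_{x²−y²} orbital empty and maximises CFSE. → square planar.

[Pd(NH3)4]^2+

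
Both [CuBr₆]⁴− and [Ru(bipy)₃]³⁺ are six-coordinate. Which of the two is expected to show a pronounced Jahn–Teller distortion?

[CuBr₆]⁴−: Ligand charges: each bromide is −1. With an overall charge of −4 the copper centre must be in the +2 oxidation state. Group 11 minus oxidation state 2 gives a d⁹ configuration. The t₂g⁶e_g³ configuration has an unevenly filled e_g set; the Jahn–Teller theorem predicts a tetragonal distortion (typically axial elongation) to lift the degeneracy.
[Ru(bipy)₃]³⁺: Ligand charges: 2,2′-bipyridine is neutral. With an overall charge of +3 the ruthenium centre must be in the +3 oxidation state. Ruthenium is a group-8 element; Ru(III) is therefore d⁵. A 4d ion has a large Δₒ and is invariably low-spin. The d⁵ configuration leaves the e_g set evenly filled (or empty) — no strong Jahn–Teller driving force.

[CuBr₆]⁴−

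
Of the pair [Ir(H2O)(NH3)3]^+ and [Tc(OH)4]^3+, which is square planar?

[Ir(H2O)(NH3)3]^+

For [Ir(H2O)(NH3)3]^+: Water is neutral; ammonia is neutral; balancing the +1 overall charge requires Ir(I). Ir sits in group 9, so the d-electron count is 9 − 1 = 8. A 5d d⁸ ion has a large crystal-field splitting; square planar leaves the high-energy d_{x²−y²} orbital empty and maximises CFSE. → square planar.
For [Tc(OH)4]^3+: Ligand charges: each hydroxide is −1. With an overall charge of +3 the technetium centre must be in the +7 oxidation state. Tc sits in group 7, so the d-electron count is 7 − 7 = 0. A d⁰ ion has no crystal-field stabilisation preference between square planar and tetrahedral, so four ligands adopt the sterically favoured tetrahedral geometry. → tetrahedral.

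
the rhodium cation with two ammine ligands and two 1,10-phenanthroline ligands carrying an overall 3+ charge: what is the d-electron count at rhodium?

d⁶

Ligand charges: ammonia is neutral; 1,10-phenanthroline is neutral. With an overall charge of +3 the rhodium centre must be in the +3 oxidation state.
Group 9 minus oxidation state 3 gives a d⁶ configuration.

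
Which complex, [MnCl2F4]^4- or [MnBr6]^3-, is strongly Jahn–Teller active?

[MnCl2F4]^4-: Each chloride is −1; each fluoride is −1; balancing the −4 overall charge requires Mn(II). Manganese is a group-7 element; Mn(II) is therefore d⁵. Chloride and fluoride are weak-field ligands for a first-row metal, so the complex is high-spin. The d⁵ configuration leaves the e_g set evenly filled (or empty) — no strong Jahn–Teller driving force.
[MnBr6]^3-: Each bromide is −1; balancing the −3 overall charge requires Mn(III). Manganese is a group-7 element; Mn(III) is therefore d⁴. Bromide is a weak-field ligand for a first-row metal, so the complex is high-spin. The t₂g³e_g¹ (high-spin) configuration has an unevenly filled e_g set; the Jahn–Teller theorem predicts a tetragonal distortion (typically axial elongation) to lift the degeneracy.

[MnBr6]^3-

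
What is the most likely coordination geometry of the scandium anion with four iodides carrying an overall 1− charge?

Each iodide is −1; balancing the −1 overall charge requires Sc(III).
Group 3 minus oxidation state 3 gives a d⁰ configuration.
With 4 monodentate ligands the coordination number is 4.
A d⁰ ion has no crystal-field stabilisation preference between square planar and tetrahedral, so four ligands adopt the sterically favoured tetrahedral geometry.

tetrahedral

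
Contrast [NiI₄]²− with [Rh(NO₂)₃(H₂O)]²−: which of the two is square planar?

For [NiI₄]²−: Summing ligand charges against the −2 overall charge gives an oxidation state of +2 for nickel. Ni sits in group 10, so the d-electron count is 10 − 2 = 8. Iodide is a weak-field ligand. With weak-field ligands the CFSE gain from square planar is small, so a 3d d⁸ ion takes the sterically preferred tetrahedral geometry. → tetrahedral.
For [Rh(NO₂)₃(H₂O)]²−: Summing ligand charges against the −2 overall charge gives an oxidation state of +1 for rhodium. Group 9 minus oxidation state 1 gives a d⁸ configuration. A 4d d⁸ ion has a large crystal-field splitting; square planar leaves the high-energy d_{x²−y²} orbital empty and maximises CFSE. → square planar.

[Rh(NO₂)₃(H₂O)]²−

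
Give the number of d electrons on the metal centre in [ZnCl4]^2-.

Summing ligand charges against the −2 overall charge gives an oxidation state of +2 for zinc.
Zinc is a group-12 element; Zn(II) is therefore d¹⁰.

d10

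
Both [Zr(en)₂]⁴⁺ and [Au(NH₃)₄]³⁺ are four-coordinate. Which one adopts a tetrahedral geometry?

For [Zr(en)₂]⁴⁺: Ethylenediamine is neutral; balancing the +4 overall charge requires Zr(IV). Zr sits in group 4, so the d-electron count is 4 − 4 = 0. A d⁰ ion has no crystal-field stabilisation preference between square planar and tetrahedral, so four ligands adopt the sterically favoured tetrahedral geometry. → tetrahedral.
For [Au(NH₃)₄]³⁺: Ammonia is neutral; balancing the +3 overall charge requires Au(III). Au sits in group 11, so the d-electron count is 11 − 3 = 8. A 5d d⁸ ion has a large crystal-field splitting; square planar leaves the high-energy d_{x²−y²} orbital empty and maximises CFSE. → square planar.

[Zr(en)₂]⁴⁺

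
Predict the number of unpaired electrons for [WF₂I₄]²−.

2

Ligand charges: each fluoride is −1; each iodide is −1. With an overall charge of −2 the tungsten centre must be in the +4 oxidation state.
Tungsten is a group-6 element; W(IV) is therefore d².
In an octahedral field the d² configuration is t₂g²e_g⁰ (only one arrangement possible), giving 2 unpaired electrons.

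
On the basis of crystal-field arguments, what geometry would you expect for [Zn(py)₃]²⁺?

Pyridine is neutral; balancing the +2 overall charge requires Zn(II).
Zinc is a group-12 element; Zn(II) is therefore d¹⁰.
With 3 monodentate ligands the coordination number is 3.
Three ligands around a d¹⁰ centre minimise repulsion in a trigonal-planar arrangement.

trigonal planar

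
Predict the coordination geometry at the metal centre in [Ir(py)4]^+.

Ligand charges: pyridine is neutral. With an overall charge of +1 the iridium centre must be in the +1 oxidation state.
Ir sits in group 9, so the d-electron count is 9 − 1 = 8.
With 4 monodentate ligands the coordination number is 4.
A 5d d⁸ ion has a large crystal-field splitting; square planar leaves the high-energy d_{x²−y²} orbital empty and maximises CFSE.

square planar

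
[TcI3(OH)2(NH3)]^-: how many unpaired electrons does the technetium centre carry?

Ligand charges: each iodide is −1; each hydroxide is −1; ammonia is neutral. With an overall charge of −1 the technetium centre must be in the +4 oxidation state.
Technetium is a group-7 element; Tc(IV) is therefore d³.
In an octahedral field the d³ configuration is t₂g³e_g⁰ (only one arrangement possible), giving 3 unpaired electrons.

3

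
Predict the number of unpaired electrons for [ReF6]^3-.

Ligand charges: each fluoride is −1. With an overall charge of −3 the rhenium centre must be in the +3 oxidation state.
Re sits in group 7, so the d-electron count is 7 − 3 = 4.
The spin state decides the count: a 5d ion has a large Δₒ and is invariably low-spin.
An octahedral low-spin d⁴ ion is t₂g⁴e_g⁰, giving 2 unpaired electrons.

2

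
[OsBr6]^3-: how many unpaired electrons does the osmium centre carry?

1

Ligand charges: each bromide is −1. With an overall charge of −3 the osmium centre must be in the +3 oxidation state.
Group 8 minus oxidation state 3 gives a d⁵ configuration.
The spin state decides the count: a 5d ion has a large Δₒ and is invariably low-spin.
An octahedral low-spin d⁵ ion is t₂g⁵e_g⁰, giving 1 unpaired electron.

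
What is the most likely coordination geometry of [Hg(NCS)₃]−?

trigonal planar

Each isothiocyanate is −1; balancing the −1 overall charge requires Hg(II).
Group 12 minus oxidation state 2 gives a d¹⁰ configuration.
Coordination number: 3.
Three ligands around a d¹⁰ centre minimise repulsion in a trigonal-planar arrangement.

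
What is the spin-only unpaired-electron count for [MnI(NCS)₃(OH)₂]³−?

4 unpaired electrons

Ligand charges: each iodide is −1; each isothiocyanate is −1; each hydroxide is −1. With an overall charge of −3 the manganese centre must be in the +3 oxidation state.
Group 7 minus oxidation state 3 gives a d⁴ configuration.
The spin state decides the count: Hydroxide, iodide, and isothiocyanate are weak-field ligands for a first-row metal, so the complex is high-spin.
An octahedral high-spin d⁴ ion is t₂g³e_g¹, giving 4 unpaired electrons.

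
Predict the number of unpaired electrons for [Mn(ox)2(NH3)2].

3 unpaired electrons

Each oxalate is −2; ammonia is neutral; balancing the 0 overall charge requires Mn(IV).
Group 7 minus oxidation state 4 gives a d³ configuration.
Counting donor atoms: 2×oxalate (bidentate) → 4 donors; 2×ammonia (monodentate) → 2 donors. Coordination number = 6.
In an octahedral field the d³ configuration is t₂g³e_g⁰ (only one arrangement possible), giving 3 unpaired electrons.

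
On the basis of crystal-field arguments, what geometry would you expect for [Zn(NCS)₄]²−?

tetrahedral

Ligand charges: each isothiocyanate is −1. With an overall charge of −2 the zinc centre must be in the +2 oxidation state.
Zinc is a group-12 element; Zn(II) is therefore d¹⁰.
With 4 monodentate ligands the coordination number is 4.
A d¹⁰ ion has no crystal-field stabilisation preference between square planar and tetrahedral, so four ligands adopt the sterically favoured tetrahedral geometry.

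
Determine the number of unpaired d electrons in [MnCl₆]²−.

Each chloride is −1; balancing the −2 overall charge requires Mn(IV).
Group 7 minus oxidation state 4 gives a d³ configuration.
In an octahedral field the d³ configuration is t₂g³e_g⁰ (only one arrangement possible), giving 3 unpaired electrons.

3 unpaired electrons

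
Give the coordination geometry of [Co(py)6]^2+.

Ligand charges: pyridine is neutral. With an overall charge of +2 the cobalt centre must be in the +2 oxidation state.
Cobalt is a group-9 element; Co(II) is therefore d⁷.
With 6 monodentate ligands the coordination number is 6.
Six donors around a single metal centre give an octahedral coordination sphere.

octahedral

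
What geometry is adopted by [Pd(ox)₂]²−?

Ligand charges: each oxalate is −2. With an overall charge of −2 the palladium centre must be in the +2 oxidation state.
Pd sits in group 10, so the d-electron count is 10 − 2 = 8.
Counting donor atoms: 2×oxalate (bidentate) → 4 donors. Coordination number = 4.
A 4d d⁸ ion has a large crystal-field splitting; square planar leaves the high-energy d_{x²−y²} orbital empty and maximises CFSE.

square planar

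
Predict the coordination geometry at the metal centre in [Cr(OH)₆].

Ligand charges: each hydroxide is −1. With an overall charge of 0 the chromium centre must be in the +6 oxidation state.
Group 6 minus oxidation state 6 gives a d⁰ configuration.
Coordination number: 6.
Six donors around a single metal centre give an octahedral coordination sphere.

octahedral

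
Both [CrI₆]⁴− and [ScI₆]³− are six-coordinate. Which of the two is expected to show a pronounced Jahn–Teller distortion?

[CrI₆]⁴−

[CrI₆]⁴−: Ligand charges: each iodide is −1. With an overall charge of −4 the chromium centre must be in the +2 oxidation state. Cr sits in group 6, so the d-electron count is 6 − 2 = 4. Iodide is a weak-field ligand for a first-row metal, so the complex is high-spin. The t₂g³e_g¹ (high-spin) configuration has an unevenly filled e_g set; the Jahn–Teller theorem predicts a tetragonal distortion (typically axial elongation) to lift the degeneracy.
[ScI₆]³−: Each iodide is −1; balancing the −3 overall charge requires Sc(III). Group 3 minus oxidation state 3 gives a d⁰ configuration. The d⁰ configuration leaves the e_g set evenly filled (or empty) — no strong Jahn–Teller driving force.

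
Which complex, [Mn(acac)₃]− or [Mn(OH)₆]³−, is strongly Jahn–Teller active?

[Mn(OH)₆]³−

[Mn(acac)₃]−: Each acetylacetonate is −1; balancing the −1 overall charge requires Mn(II). Mn sits in group 7, so the d-electron count is 7 − 2 = 5. Acetylacetonate is a weak-field ligand for a first-row metal, so the complex is high-spin. The d⁵ configuration leaves the e_g set evenly filled (or empty) — no strong Jahn–Teller driving force.
[Mn(OH)₆]³−: Each hydroxide is −1; balancing the −3 overall charge requires Mn(III). Manganese is a group-7 element; Mn(III) is therefore d⁴. Hydroxide is a weak-field ligand for a first-row metal, so the complex is high-spin. The t₂g³e_g¹ (high-spin) configuration has an unevenly filled e_g set; the Jahn–Teller theorem predicts a tetragonal distortion (typically axial elongation) to lift the degeneracy.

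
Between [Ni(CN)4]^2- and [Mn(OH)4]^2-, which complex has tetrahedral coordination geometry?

For [Ni(CN)4]^2-: Summing ligand charges against the −2 overall charge gives an oxidation state of +2 for nickel. Ni sits in group 10, so the d-electron count is 10 − 2 = 8. Cyanide is a strong-field ligand (high in the spectrochemical series). A 3d d⁸ ion with strong-field ligands gains enough CFSE to favour square planar over tetrahedral. → square planar.
For [Mn(OH)4]^2-: Ligand charges: each hydroxide is −1. With an overall charge of −2 the manganese centre must be in the +2 oxidation state. Manganese is a group-7 element; Mn(II) is therefore d⁵. A high-spin d⁵ ion has zero CFSE in either geometry, so four ligands adopt the sterically favoured tetrahedral geometry. → tetrahedral.

[Mn(OH)4]^2-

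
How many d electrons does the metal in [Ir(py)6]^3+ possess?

d⁶

Summing ligand charges against the +3 overall charge gives an oxidation state of +3 for iridium.
Ir sits in group 9, so the d-electron count is 9 − 3 = 6.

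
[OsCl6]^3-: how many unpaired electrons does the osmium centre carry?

1 unpaired electron

Summing ligand charges against the −3 overall charge gives an oxidation state of +3 for osmium.
Osmium is a group-8 element; Os(III) is therefore d⁵.
The spin state decides the count: a 5d ion has a large Δₒ and is invariably low-spin.
An octahedral low-spin d⁵ ion is t₂g⁵e_g⁰, giving 1 unpaired electron.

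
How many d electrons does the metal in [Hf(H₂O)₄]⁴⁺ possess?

d⁰

Ligand charges: water is neutral. With an overall charge of +4 the hafnium centre must be in the +4 oxidation state.
Hf sits in group 4, so the d-electron count is 4 − 4 = 0.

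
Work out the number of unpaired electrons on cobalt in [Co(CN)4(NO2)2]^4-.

Summing ligand charges against the −4 overall charge gives an oxidation state of +2 for cobalt.
Cobalt is a group-9 element; Co(II) is therefore d⁷.
The spin state decides the count: Cyanide and nitro (N-bound nitrite) are strong-field ligands (high in the spectrochemical series) for a first-row metal, so the complex is low-spin.
An octahedral low-spin d⁷ ion is t₂g⁶e_g¹, giving 1 unpaired electron.

1 unpaired electron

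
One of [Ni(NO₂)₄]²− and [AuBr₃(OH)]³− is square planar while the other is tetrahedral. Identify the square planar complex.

[Ni(NO₂)₄]²−

For [Ni(NO₂)₄]²−: Ligand charges: each nitro (N-bound nitrite) is −1. With an overall charge of −2 the nickel centre must be in the +2 oxidation state. Ni sits in group 10, so the d-electron count is 10 − 2 = 8. Nitro (N-bound nitrite) is a strong-field ligand (high in the spectrochemical series). A 3d d⁸ ion with strong-field ligands gains enough CFSE to favour square planar over tetrahedral. → square planar.
For [AuBr₃(OH)]³−: Each bromide is −1; each hydroxide is −1; balancing the −3 overall charge requires Au(I). Group 11 minus oxidation state 1 gives a d¹⁰ configuration. A d¹⁰ ion has no crystal-field stabilisation preference between square planar and tetrahedral, so four ligands adopt the sterically favoured tetrahedral geometry. → tetrahedral.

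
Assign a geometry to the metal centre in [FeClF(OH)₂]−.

tetrahedral

Each chloride is −1; each fluoride is −1; each hydroxide is −1; balancing the −1 overall charge requires Fe(III).
Fe sits in group 8, so the d-electron count is 8 − 3 = 5.
Coordination number: 4.
Chloride, fluoride, and hydroxide are weak-field ligands.
A high-spin d⁵ ion has zero CFSE in either geometry, so four ligands adopt the sterically favoured tetrahedral geometry.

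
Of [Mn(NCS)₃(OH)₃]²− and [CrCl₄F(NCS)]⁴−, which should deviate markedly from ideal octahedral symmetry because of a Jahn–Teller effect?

[CrCl₄F(NCS)]⁴−

[Mn(NCS)₃(OH)₃]²−: Each isothiocyanate is −1; each hydroxide is −1; balancing the −2 overall charge requires Mn(IV). Mn sits in group 7, so the d-electron count is 7 − 4 = 3. The d³ configuration leaves the e_g set evenly filled (or empty) — no strong Jahn–Teller driving force.
[CrCl₄F(NCS)]⁴−: Ligand charges: each chloride is −1; each fluoride is −1; each isothiocyanate is −1. With an overall charge of −4 the chromium centre must be in the +2 oxidation state. Cr sits in group 6, so the d-electron count is 6 − 2 = 4. Chloride, fluoride, and isothiocyanate are weak-field ligands for a first-row metal, so the complex is high-spin. The t₂g³e_g¹ (high-spin) configuration has an unevenly filled e_g set; the Jahn–Teller theorem predicts a tetragonal distortion (typically axial elongation) to lift the degeneracy.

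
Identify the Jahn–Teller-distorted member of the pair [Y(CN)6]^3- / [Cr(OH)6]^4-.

[Y(CN)6]^3-: Summing ligand charges against the −3 overall charge gives an oxidation state of +3 for yttrium. Group 3 minus oxidation state 3 gives a d⁰ configuration. The d⁰ configuration leaves the e_g set evenly filled (or empty) — no strong Jahn–Teller driving force.
[Cr(OH)6]^4-: Summing ligand charges against the −4 overall charge gives an oxidation state of +2 for chromium. Chromium is a group-6 element; Cr(II) is therefore d⁴. Hydroxide is a weak-field ligand for a first-row metal, so the complex is high-spin. The t₂g³e_g¹ (high-spin) configuration has an unevenly filled e_g set; the Jahn–Teller theorem predicts a tetragonal distortion (typically axial elongation) to lift the degeneracy.

[Cr(OH)6]^4-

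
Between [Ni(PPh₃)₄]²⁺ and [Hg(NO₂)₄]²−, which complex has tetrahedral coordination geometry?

[Hg(NO₂)₄]²−

For [Ni(PPh₃)₄]²⁺: Summing ligand charges against the +2 overall charge gives an oxidation state of +2 for nickel. Group 10 minus oxidation state 2 gives a d⁸ configuration. Triphenylphosphine is a strong-field ligand (high in the spectrochemical series). A 3d d⁸ ion with strong-field ligands gains enough CFSE to favour square planar over tetrahedral. → square planar.
For [Hg(NO₂)₄]²−: Summing ligand charges against the −2 overall charge gives an oxidation state of +2 for mercury. Group 12 minus oxidation state 2 gives a d¹⁰ configuration. A d¹⁰ ion has no crystal-field stabilisation preference between square planar and tetrahedral, so four ligands adopt the sterically favoured tetrahedral geometry. → tetrahedral.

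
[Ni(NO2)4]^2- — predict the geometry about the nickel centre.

Ligand charges: each nitro (N-bound nitrite) is −1. With an overall charge of −2 the nickel centre must be in the +2 oxidation state.
Ni sits in group 10, so the d-electron count is 10 − 2 = 8.
With 4 monodentate ligands the coordination number is 4.
Nitro (N-bound nitrite) is a strong-field ligand (high in the spectrochemical series).
A 3d d⁸ ion with strong-field ligands gains enough CFSE to favour square planar over tetrahedral.

square planar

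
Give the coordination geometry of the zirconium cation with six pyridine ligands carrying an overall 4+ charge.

octahedral

Ligand charges: pyridine is neutral. With an overall charge of +4 the zirconium centre must be in the +4 oxidation state.
Zr sits in group 4, so the d-electron count is 4 − 4 = 0.
With 6 monodentate ligands the coordination number is 6.
Six donors around a single metal centre give an octahedral coordination sphere.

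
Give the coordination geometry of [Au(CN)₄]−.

square planar

Summing ligand charges against the −1 overall charge gives an oxidation state of +3 for gold.
Gold is a group-11 element; Au(III) is therefore d⁸.
Coordination number: 4.
A 5d d⁸ ion has a large crystal-field splitting; square planar leaves the high-energy d_{x²−y²} orbital empty and maximises CFSE.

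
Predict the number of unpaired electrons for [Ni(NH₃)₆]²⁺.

Ammonia is neutral; balancing the +2 overall charge requires Ni(II).
Group 10 minus oxidation state 2 gives a d⁸ configuration.
In an octahedral field the d⁸ configuration is t₂g⁶e_g² (only one arrangement possible), giving 2 unpaired electrons.

2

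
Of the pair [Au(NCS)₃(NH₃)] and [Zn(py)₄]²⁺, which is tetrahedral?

[Zn(py)₄]²⁺

For [Au(NCS)₃(NH₃)]: Summing ligand charges against the 0 overall charge gives an oxidation state of +3 for gold. Group 11 minus oxidation state 3 gives a d⁸ configuration. A 5d d⁸ ion has a large crystal-field splitting; square planar leaves the high-energy d_{x²−y²} orbital empty and maximises CFSE. → square planar.
For [Zn(py)₄]²⁺: Summing ligand charges against the +2 overall charge gives an oxidation state of +2 for zinc. Group 12 minus oxidation state 2 gives a d¹⁰ configuration. A d¹⁰ ion has no crystal-field stabilisation preference between square planar and tetrahedral, so four ligands adopt the sterically favoured tetrahedral geometry. → tetrahedral.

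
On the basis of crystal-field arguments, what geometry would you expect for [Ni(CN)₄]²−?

square planar

Summing ligand charges against the −2 overall charge gives an oxidation state of +2 for nickel.
Group 10 minus oxidation state 2 gives a d⁸ configuration.
With 4 monodentate ligands the coordination number is 4.
Cyanide is a strong-field ligand (high in the spectrochemical series).
A 3d d⁸ ion with strong-field ligands gains enough CFSE to favour square planar over tetrahedral.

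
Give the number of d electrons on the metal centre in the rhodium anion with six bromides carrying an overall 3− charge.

d⁶

Ligand charges: each bromide is −1. With an overall charge of −3 the rhodium centre must be in the +3 oxidation state.
Rh sits in group 9, so the d-electron count is 9 − 3 = 6.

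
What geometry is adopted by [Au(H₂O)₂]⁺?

Water is neutral; balancing the +1 overall charge requires Au(I).
Au sits in group 11, so the d-electron count is 11 − 1 = 10.
Coordination number: 2.
A d¹⁰ ion with only two ligands adopts a linear arrangement (sp hybridisation; no CFSE preference).

linear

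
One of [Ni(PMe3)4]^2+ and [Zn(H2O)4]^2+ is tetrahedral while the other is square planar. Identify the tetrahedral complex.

[Zn(H2O)4]^2+

For [Ni(PMe3)4]^2+: Ligand charges: trimethylphosphine is neutral. With an overall charge of +2 the nickel centre must be in the +2 oxidation state. Group 10 minus oxidation state 2 gives a d⁸ configuration. Trimethylphosphine is a strong-field ligand (high in the spectrochemical series). A 3d d⁸ ion with strong-field ligands gains enough CFSE to favour square planar over tetrahedral. → square planar.
For [Zn(H2O)4]^2+: Summing ligand charges against the +2 overall charge gives an oxidation state of +2 for zinc. Zinc is a group-12 element; Zn(II) is therefore d¹⁰. A d¹⁰ ion has no crystal-field stabilisation preference between square planar and tetrahedral, so four ligands adopt the sterically favoured tetrahedral geometry. → tetrahedral.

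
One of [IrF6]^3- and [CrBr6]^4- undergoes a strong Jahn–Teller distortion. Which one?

[CrBr6]^4-

[IrF6]^3-: Summing ligand charges against the −3 overall charge gives an oxidation state of +3 for iridium. Iridium is a group-9 element; Ir(III) is therefore d⁶. A 5d ion has a large Δₒ and is invariably low-spin. The d⁶ configuration leaves the e_g set evenly filled (or empty) — no strong Jahn–Teller driving force.
[CrBr6]^4-: Summing ligand charges against the −4 overall charge gives an oxidation state of +2 for chromium. Chromium is a group-6 element; Cr(II) is therefore d⁴. Bromide is a weak-field ligand for a first-row metal, so the complex is high-spin. The t₂g³e_g¹ (high-spin) configuration has an unevenly filled e_g set; the Jahn–Teller theorem predicts a tetragonal distortion (typically axial elongation) to lift the degeneracy.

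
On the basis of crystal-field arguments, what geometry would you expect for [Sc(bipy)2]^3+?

tetrahedral

Ligand charges: 2,2′-bipyridine is neutral. With an overall charge of +3 the scandium centre must be in the +3 oxidation state.
Sc sits in group 3, so the d-electron count is 3 − 3 = 0.
Counting donor atoms: 2×2,2′-bipyridine (bidentate) → 4 donors. Coordination number = 4.
A d⁰ ion has no crystal-field stabilisation preference between square planar and tetrahedral, so four ligands adopt the sterically favoured tetrahedral geometry.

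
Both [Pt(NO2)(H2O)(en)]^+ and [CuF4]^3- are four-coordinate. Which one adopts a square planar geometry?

For [Pt(NO2)(H2O)(en)]^+: Each nitro (N-bound nitrite) is −1; water is neutral; ethylenediamine is neutral; balancing the +1 overall charge requires Pt(II). Pt sits in group 10, so the d-electron count is 10 − 2 = 8. A 5d d⁸ ion has a large crystal-field splitting; square planar leaves the high-energy d_{x²−y²} orbital empty and maximises CFSE. → square planar.
For [CuF4]^3-: Summing ligand charges against the −3 overall charge gives an oxidation state of +1 for copper. Copper is a group-11 element; Cu(I) is therefore d¹⁰. A d¹⁰ ion has no crystal-field stabilisation preference between square planar and tetrahedral, so four ligands adopt the sterically favoured tetrahedral geometry. → tetrahedral.

[Pt(NO2)(H2O)(en)]^+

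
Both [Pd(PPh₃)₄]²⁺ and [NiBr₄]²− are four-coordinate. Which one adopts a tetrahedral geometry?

[NiBr₄]²−

For [Pd(PPh₃)₄]²⁺: Ligand charges: triphenylphosphine is neutral. With an overall charge of +2 the palladium centre must be in the +2 oxidation state. Pd sits in group 10, so the d-electron count is 10 − 2 = 8. A 4d d⁸ ion has a large crystal-field splitting; square planar leaves the high-energy d_{x²−y²} orbital empty and maximises CFSE. → square planar.
For [NiBr₄]²−: Summing ligand charges against the −2 overall charge gives an oxidation state of +2 for nickel. Nickel is a group-10 element; Ni(II) is therefore d⁸. Bromide is a weak-field ligand. With weak-field ligands the CFSE gain from square planar is small, so a 3d d⁸ ion takes the sterically preferred tetrahedral geometry. → tetrahedral.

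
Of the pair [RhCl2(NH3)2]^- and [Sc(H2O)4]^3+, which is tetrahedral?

[Sc(H2O)4]^3+

For [RhCl2(NH3)2]^-: Summing ligand charges against the −1 overall charge gives an oxidation state of +1 for rhodium. Rhodium is a group-9 element; Rh(I) is therefore d⁸. A 4d d⁸ ion has a large crystal-field splitting; square planar leaves the high-energy d_{x²−y²} orbital empty and maximises CFSE. → square planar.
For [Sc(H2O)4]^3+: Ligand charges: water is neutral. With an overall charge of +3 the scandium centre must be in the +3 oxidation state. Scandium is a group-3 element; Sc(III) is therefore d⁰. A d⁰ ion has no crystal-field stabilisation preference between square planar and tetrahedral, so four ligands adopt the sterically favoured tetrahedral geometry. → tetrahedral.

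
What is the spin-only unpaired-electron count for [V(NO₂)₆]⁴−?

Ligand charges: each nitro (N-bound nitrite) is −1. With an overall charge of −4 the vanadium centre must be in the +2 oxidation state.
Vanadium is a group-5 element; V(II) is therefore d³.
In an octahedral field the d³ configuration is t₂g³e_g⁰ (only one arrangement possible), giving 3 unpaired electrons.

3 unpaired electrons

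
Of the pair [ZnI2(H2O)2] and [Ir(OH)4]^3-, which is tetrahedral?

[ZnI2(H2O)2]

For [ZnI2(H2O)2]: Summing ligand charges against the 0 overall charge gives an oxidation state of +2 for zinc. Zinc is a group-12 element; Zn(II) is therefore d¹⁰. A d¹⁰ ion has no crystal-field stabilisation preference between square planar and tetrahedral, so four ligands adopt the sterically favoured tetrahedral geometry. → tetrahedral.
For [Ir(OH)4]^3-: Each hydroxide is −1; balancing the −3 overall charge requires Ir(I). Ir sits in group 9, so the d-electron count is 9 − 1 = 8. A 5d d⁸ ion has a large crystal-field splitting; square planar leaves the high-energy d_{x²−y²} orbital empty and maximises CFSE. → square planar.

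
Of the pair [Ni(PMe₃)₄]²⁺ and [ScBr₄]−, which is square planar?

For [Ni(PMe₃)₄]²⁺: Summing ligand charges against the +2 overall charge gives an oxidation state of +2 for nickel. Ni sits in group 10, so the d-electron count is 10 − 2 = 8. Trimethylphosphine is a strong-field ligand (high in the spectrochemical series). A 3d d⁸ ion with strong-field ligands gains enough CFSE to favour square planar over tetrahedral. → square planar.
For [ScBr₄]−: Ligand charges: each bromide is −1. With an overall charge of −1 the scandium centre must be in the +3 oxidation state. Group 3 minus oxidation state 3 gives a d⁰ configuration. A d⁰ ion has no crystal-field stabilisation preference between square planar and tetrahedral, so four ligands adopt the sterically favoured tetrahedral geometry. → tetrahedral.

[Ni(PMe₃)₄]²⁺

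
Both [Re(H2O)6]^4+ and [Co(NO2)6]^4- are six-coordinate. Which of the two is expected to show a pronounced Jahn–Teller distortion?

[Co(NO2)6]^4-

[Re(H2O)6]^4+: Summing ligand charges against the +4 overall charge gives an oxidation state of +4 for rhenium. Re sits in group 7, so the d-electron count is 7 − 4 = 3. The d³ configuration leaves the e_g set evenly filled (or empty) — no strong Jahn–Teller driving force.
[Co(NO2)6]^4-: Each nitro (N-bound nitrite) is −1; balancing the −4 overall charge requires Co(II). Co sits in group 9, so the d-electron count is 9 − 2 = 7. Nitro (N-bound nitrite) is a strong-field ligand (high in the spectrochemical series) for a first-row metal, so the complex is low-spin. The t₂g⁶e_g¹ (low-spin) configuration has an unevenly filled e_g set; the Jahn–Teller theorem predicts a tetragonal distortion (typically axial elongation) to lift the degeneracy.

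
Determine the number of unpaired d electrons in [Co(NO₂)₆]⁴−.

Ligand charges: each nitro (N-bound nitrite) is −1. With an overall charge of −4 the cobalt centre must be in the +2 oxidation state.
Cobalt is a group-9 element; Co(II) is therefore d⁷.
The spin state decides the count: Nitro (N-bound nitrite) is a strong-field ligand (high in the spectrochemical series) for a first-row metal, so the complex is low-spin.
An octahedral low-spin d⁷ ion is t₂g⁶e_g¹, giving 1 unpaired electron.

1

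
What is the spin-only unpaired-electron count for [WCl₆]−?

1 unpaired electron

Ligand charges: each chloride is −1. With an overall charge of −1 the tungsten centre must be in the +5 oxidation state.
Tungsten is a group-6 element; W(V) is therefore d¹.
In an octahedral field the d¹ configuration is t₂g¹e_g⁰ (only one arrangement possible), giving 1 unpaired electron.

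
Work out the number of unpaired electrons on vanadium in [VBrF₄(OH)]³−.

Ligand charges: each bromide is −1; each fluoride is −1; each hydroxide is −1. With an overall charge of −3 the vanadium centre must be in the +3 oxidation state.
V sits in group 5, so the d-electron count is 5 − 3 = 2.
In an octahedral field the d² configuration is t₂g²e_g⁰ (only one arrangement possible), giving 2 unpaired electrons.

2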